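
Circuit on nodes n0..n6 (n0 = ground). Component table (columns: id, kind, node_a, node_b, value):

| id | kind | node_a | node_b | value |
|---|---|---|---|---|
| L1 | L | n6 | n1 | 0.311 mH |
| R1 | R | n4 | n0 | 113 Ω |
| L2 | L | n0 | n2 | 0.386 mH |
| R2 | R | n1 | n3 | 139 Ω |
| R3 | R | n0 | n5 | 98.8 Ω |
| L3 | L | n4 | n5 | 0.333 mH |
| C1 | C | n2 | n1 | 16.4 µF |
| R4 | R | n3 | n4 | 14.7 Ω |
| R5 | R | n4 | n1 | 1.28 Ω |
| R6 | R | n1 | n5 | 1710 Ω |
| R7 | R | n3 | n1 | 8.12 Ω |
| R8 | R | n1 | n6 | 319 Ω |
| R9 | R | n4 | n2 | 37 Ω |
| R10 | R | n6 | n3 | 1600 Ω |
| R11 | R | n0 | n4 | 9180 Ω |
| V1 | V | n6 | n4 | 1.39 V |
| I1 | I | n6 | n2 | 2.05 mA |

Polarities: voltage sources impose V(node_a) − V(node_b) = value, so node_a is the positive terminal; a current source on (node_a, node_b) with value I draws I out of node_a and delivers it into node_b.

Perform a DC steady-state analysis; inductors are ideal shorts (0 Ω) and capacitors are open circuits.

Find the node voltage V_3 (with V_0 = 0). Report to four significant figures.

Apply KCL at each of the 6 non-ground nodes and solve the resulting linear system.
Node n1: branches {L1, R2, C1, R5, R6, R7, R8} → V_1 = 1.346
Node n2: branches {L2, C1, R9, I1} → V_2 = 0.000
Node n3: branches {R2, R4, R7, R10} → V_3 = 0.8704
Node n4: branches {R1, L3, R4, R5, R9, R11, V1} → V_4 = -0.04446
Node n5: branches {R3, L3, R6} → V_5 = -0.04446
Node n6: branches {L1, R8, R10, V1, I1} → V_6 = 1.346
Source currents: i(L1)=1.149, i(L2)=-0.0008483, i(L3)=-0.001263, i(V1)=-1.151

0.8704 V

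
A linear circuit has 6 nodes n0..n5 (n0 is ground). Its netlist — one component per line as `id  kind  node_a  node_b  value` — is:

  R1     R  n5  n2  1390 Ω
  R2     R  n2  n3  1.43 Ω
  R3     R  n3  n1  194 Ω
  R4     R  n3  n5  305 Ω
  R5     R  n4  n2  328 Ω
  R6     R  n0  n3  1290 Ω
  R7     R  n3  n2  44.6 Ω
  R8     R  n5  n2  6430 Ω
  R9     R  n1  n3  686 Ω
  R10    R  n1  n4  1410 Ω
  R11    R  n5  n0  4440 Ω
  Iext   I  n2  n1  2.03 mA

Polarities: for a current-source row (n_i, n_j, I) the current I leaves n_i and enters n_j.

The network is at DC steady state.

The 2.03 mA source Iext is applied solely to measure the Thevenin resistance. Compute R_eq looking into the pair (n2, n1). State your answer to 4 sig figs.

R_eq = 140.3 Ω

Element admittances at DC:
  Y(R1) = 0.0007194 S between n5,n2
  Y(R2) = 0.6993 S between n2,n3
  Y(R3) = 0.005155 S between n3,n1
  Y(R4) = 0.003279 S between n3,n5
  Y(R5) = 0.003049 S between n4,n2
  Y(R6) = 0.0007752 S between n0,n3
  Y(R7) = 0.02242 S between n3,n2
  Y(R8) = 0.0001555 S between n5,n2
  Y(R9) = 0.001458 S between n1,n3
  Y(R10) = 0.0007092 S between n1,n4
  Y(R11) = 0.0002252 S between n5,n0
  Iext: injects 0.00203 A into n1 (from n2)
Assemble and solve the 5×5 MNA system:
  V(n1)=0.2823  V(n2)=-0.002466  V(n3)=0.0001176  V(n4)=0.05128  V(n5)=-0.0004046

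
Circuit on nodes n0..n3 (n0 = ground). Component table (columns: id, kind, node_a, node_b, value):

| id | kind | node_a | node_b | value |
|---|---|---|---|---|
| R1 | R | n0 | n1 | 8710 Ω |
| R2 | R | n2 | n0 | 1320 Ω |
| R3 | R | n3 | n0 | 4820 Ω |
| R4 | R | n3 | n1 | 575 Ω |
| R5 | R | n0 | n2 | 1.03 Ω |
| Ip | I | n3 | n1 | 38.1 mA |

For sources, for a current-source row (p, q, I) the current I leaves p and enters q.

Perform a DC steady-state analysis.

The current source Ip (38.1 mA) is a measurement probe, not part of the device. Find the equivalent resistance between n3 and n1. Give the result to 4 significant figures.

R_eq = 551.6 Ω

Element admittances at DC:
  Y(R1) = 0.0001148 S between n0,n1
  Y(R2) = 0.0007576 S between n2,n0
  Y(R3) = 0.0002075 S between n3,n0
  Y(R4) = 0.001739 S between n3,n1
  Y(R5) = 0.9709 S between n0,n2
  Ip: injects 0.0381 A into n1 (from n3)
Assemble and solve the 3×3 MNA system:
  V(n1)=13.53  V(n2)=0.000  V(n3)=-7.486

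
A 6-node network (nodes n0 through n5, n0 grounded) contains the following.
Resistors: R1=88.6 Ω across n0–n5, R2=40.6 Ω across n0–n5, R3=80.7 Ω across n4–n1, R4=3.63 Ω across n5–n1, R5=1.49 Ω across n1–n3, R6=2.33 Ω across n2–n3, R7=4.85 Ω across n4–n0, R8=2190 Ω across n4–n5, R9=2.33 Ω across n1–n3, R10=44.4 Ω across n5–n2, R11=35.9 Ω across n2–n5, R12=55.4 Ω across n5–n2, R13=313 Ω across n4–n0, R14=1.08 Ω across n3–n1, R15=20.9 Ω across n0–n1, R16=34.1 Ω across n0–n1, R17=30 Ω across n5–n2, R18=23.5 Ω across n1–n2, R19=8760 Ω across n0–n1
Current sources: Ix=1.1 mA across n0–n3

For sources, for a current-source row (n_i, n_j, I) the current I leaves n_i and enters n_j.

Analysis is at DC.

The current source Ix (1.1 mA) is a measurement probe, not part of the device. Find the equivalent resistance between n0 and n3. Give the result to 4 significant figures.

Apply KCL at each of the 5 non-ground nodes and solve the resulting linear system.
Node n1: branches {R3, R4, R5, R9, R14, R15, R16, R18, R19} → V_1 = 0.008991
Node n2: branches {R6, R10, R11, R12, R17, R18} → V_2 = 0.009227
Node n3: branches {R5, R6, R9, R14, Ix} → V_3 = 0.009480
Node n4: branches {R3, R7, R8, R13} → V_4 = 0.0005183
Node n5: branches {R1, R2, R4, R8, R10, R11, R12, R17} → V_5 = 0.008259

R_eq = 8.618 Ω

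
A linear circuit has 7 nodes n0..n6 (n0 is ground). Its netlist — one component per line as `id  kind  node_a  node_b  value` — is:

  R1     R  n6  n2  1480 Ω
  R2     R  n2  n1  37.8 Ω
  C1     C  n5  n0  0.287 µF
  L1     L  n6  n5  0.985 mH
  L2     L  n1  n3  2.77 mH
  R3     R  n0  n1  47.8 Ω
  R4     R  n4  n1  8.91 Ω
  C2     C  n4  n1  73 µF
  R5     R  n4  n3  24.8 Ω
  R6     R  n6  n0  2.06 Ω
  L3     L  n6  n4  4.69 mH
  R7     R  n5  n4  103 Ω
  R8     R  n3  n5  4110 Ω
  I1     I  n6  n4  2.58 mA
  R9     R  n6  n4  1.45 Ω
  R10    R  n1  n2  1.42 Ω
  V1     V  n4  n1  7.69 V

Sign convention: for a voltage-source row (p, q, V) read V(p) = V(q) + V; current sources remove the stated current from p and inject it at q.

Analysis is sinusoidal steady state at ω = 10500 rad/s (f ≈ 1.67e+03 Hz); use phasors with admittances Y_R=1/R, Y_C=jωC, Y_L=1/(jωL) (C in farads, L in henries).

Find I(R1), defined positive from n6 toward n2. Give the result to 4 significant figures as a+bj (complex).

Apply KCL at each of the 6 non-ground nodes and solve the resulting linear system.
Node n1: branches {R2, L2, R3, R4, C2, R10, V1} → V_1 = -7.156+0.003289j
Node n2: branches {R1, R2, R10} → V_2 = -7.149+0.003284j
Node n3: branches {L2, R5, R8} → V_3 = -2.681+3.796j
Node n4: branches {R4, C2, R5, L3, R7, I1, R9, V1} → V_4 = 0.5343+0.003289j
Node n5: branches {C1, L1, R7, R8} → V_5 = 0.3096+0.01339j
Node n6: branches {R1, L1, R6, L3, I1, R9} → V_6 = 0.3085-0.002064j
Source currents: i(V1)=-1.148-5.740j

0.005039-3.613e-06j A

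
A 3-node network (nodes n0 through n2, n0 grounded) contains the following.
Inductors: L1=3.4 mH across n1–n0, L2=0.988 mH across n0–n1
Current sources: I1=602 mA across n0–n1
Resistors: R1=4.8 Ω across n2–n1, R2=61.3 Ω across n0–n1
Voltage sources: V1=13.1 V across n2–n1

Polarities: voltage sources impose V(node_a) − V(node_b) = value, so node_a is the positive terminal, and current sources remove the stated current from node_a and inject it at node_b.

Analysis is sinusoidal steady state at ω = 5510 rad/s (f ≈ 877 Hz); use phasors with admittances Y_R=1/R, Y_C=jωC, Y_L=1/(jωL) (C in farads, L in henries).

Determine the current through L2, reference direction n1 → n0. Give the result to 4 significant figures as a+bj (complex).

Apply KCL at each of the 2 non-ground nodes and solve the resulting linear system.
Node n1: branches {L1, L2, I1, R1, R2, V1} → V_1 = 0.1739+2.527j
Node n2: branches {R1, V1} → V_2 = 13.27+2.527j
Source currents: i(V1)=-2.729+0.000j

0.4643-0.03195j A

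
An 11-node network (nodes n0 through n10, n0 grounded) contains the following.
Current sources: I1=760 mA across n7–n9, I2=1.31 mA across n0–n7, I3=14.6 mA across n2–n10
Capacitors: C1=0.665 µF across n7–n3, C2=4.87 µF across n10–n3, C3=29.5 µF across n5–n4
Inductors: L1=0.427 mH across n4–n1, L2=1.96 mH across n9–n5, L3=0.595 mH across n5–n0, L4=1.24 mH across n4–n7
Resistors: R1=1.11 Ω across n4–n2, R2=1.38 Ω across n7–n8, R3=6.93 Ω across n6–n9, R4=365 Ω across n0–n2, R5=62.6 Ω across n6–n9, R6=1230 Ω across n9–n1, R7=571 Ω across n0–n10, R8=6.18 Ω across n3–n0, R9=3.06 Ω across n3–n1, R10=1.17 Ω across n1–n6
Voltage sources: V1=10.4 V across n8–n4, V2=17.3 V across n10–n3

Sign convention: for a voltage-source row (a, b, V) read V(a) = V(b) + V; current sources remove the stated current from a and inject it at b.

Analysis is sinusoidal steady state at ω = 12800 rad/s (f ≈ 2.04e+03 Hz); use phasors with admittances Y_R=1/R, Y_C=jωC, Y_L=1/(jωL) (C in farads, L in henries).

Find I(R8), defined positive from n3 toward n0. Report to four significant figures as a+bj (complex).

0.1547+0.2247j A

MNA unknowns: 10 node voltages V₁..V_10 plus 2 source currents (V1, V2)
I1: z[7]−=0.76, z[9]+=0.76
C1: Y=0.000+0.008512j on G[7,3]
L1: Y=0.000-0.1830j on G[4,1]
C2: Y=0.000+0.06234j on G[10,3]
I2: z[0]−=0.00131, z[7]+=0.00131
R1: Y=0.9009+0.000j on G[4,2]
L2: Y=0.000-0.03986j on G[9,5]
L3: Y=0.000-0.1313j on G[5,0]
R2: Y=0.7246+0.000j on G[7,8]
R3: Y=0.1443+0.000j on G[6,9]
R4: Y=0.002740+0.000j on G[0,2]
C3: Y=0.000+0.3776j on G[5,4]
R5: Y=0.01597+0.000j on G[6,9]
R6: Y=0.0008130+0.000j on G[9,1]
R7: Y=0.001751+0.000j on G[0,10]
R8: Y=0.1618+0.000j on G[3,0]
I3: z[2]−=0.0146, z[10]+=0.0146
R9: Y=0.3268+0.000j on G[3,1]
R10: Y=0.8547+0.000j on G[1,6]
L4: Y=0.000-0.06300j on G[4,7]
V1: row V8−V4=10.4, i_V1 at 8,4
V2: row V10−V3=17.3, i_V2 at 10,3
solve → V1=1.452+1.826j, V2=1.526-0.4703j, V3=0.9560+1.388j, V4=1.546-0.4717j, V5=1.720-1.444j, V6=2.130+2.013j, V7=10.83+0.2191j, V8=11.95-0.4717j, V9=5.743+3.007j, V10=18.26+1.388j
aux → i_V1=-0.8122+0.5006j, i_V2=-0.01737-1.081j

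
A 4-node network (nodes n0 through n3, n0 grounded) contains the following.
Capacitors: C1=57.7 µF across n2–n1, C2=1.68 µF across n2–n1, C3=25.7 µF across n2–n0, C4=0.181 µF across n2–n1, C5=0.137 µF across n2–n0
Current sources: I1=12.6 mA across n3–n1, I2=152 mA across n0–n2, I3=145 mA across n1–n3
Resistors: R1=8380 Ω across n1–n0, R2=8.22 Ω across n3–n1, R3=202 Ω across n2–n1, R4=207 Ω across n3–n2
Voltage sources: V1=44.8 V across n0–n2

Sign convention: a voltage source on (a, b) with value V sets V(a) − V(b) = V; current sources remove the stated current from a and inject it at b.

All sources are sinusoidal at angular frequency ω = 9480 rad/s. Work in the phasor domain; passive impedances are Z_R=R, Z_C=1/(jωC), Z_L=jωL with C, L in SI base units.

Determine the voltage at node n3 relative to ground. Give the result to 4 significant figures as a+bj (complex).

Element admittances at ω=9480 rad/s:
  Y(C1) = 0.000+0.5470j S between n2,n1
  I1: injects 0.0126 A into n1 (from n3)
  Y(C2) = 0.000+0.01593j S between n2,n1
  Y(C3) = 0.000+0.2436j S between n2,n0
  I2: injects 0.152 A into n2 (from n0)
  Y(R1) = 0.0001193+0.000j S between n1,n0
  I3: injects 0.145 A into n3 (from n1)
  Y(R2) = 0.1217+0.000j S between n3,n1
  Y(C4) = 0.000+0.001716j S between n2,n1
  Y(R3) = 0.004950+0.000j S between n2,n1
  Y(R4) = 0.004831+0.000j S between n3,n2
  Y(C5) = 0.000+0.001299j S between n2,n0
  V1: constraint V(n0)−V(n2) = 44.8
Assemble and solve the 4×4 MNA system:
  V(n1)=-44.80-0.0005121j  V(n2)=-44.80+0.000j  V(n3)=-43.75-0.0004926j
  i(V1)=-0.1573-10.97j

-43.75-0.0004926j V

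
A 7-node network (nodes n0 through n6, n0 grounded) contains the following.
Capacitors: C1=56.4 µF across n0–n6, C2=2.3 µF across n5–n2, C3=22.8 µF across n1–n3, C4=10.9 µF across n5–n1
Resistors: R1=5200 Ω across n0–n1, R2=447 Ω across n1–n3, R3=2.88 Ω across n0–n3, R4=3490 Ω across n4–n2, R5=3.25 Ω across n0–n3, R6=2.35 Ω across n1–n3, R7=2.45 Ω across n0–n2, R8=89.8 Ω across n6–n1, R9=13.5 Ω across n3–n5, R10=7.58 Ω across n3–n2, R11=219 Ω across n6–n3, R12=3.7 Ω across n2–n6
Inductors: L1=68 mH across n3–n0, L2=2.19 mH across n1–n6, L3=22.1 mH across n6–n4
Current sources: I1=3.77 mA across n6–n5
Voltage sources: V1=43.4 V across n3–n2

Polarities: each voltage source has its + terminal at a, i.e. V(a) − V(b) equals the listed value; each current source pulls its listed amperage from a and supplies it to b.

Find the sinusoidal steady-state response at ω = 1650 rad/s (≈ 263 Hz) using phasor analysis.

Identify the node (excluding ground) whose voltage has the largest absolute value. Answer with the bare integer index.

MNA unknowns: 6 node voltages V₁..V_6 plus 1 source current (V1)
C1: Y=0.000+0.09306j on G[0,6]
R1: Y=0.0001923+0.000j on G[0,1]
L1: Y=0.000-0.008913j on G[3,0]
R2: Y=0.002237+0.000j on G[1,3]
R3: Y=0.3472+0.000j on G[0,3]
C2: Y=0.000+0.003795j on G[5,2]
L2: Y=0.000-0.2767j on G[1,6]
R4: Y=0.0002865+0.000j on G[4,2]
R5: Y=0.3077+0.000j on G[0,3]
R6: Y=0.4255+0.000j on G[1,3]
R7: Y=0.4082+0.000j on G[0,2]
R8: Y=0.01114+0.000j on G[6,1]
C3: Y=0.000+0.03762j on G[1,3]
R9: Y=0.07407+0.000j on G[3,5]
L3: Y=0.000-0.02742j on G[6,4]
R10: Y=0.1319+0.000j on G[3,2]
I1: z[6]−=0.00377, z[5]+=0.00377
C4: Y=0.000+0.01799j on G[5,1]
R11: Y=0.004566+0.000j on G[6,3]
R12: Y=0.2703+0.000j on G[2,6]
V1: row V3−V2=43.4, i_V1 at 3,2
solve → V1=4.260+10.73j, V2=-27.52+0.9653j, V3=15.88+0.9653j, V4=-9.634-9.075j, V5=12.38-3.049j, V6=-9.529-8.888j
aux → i_V1=-21.84+2.908j

2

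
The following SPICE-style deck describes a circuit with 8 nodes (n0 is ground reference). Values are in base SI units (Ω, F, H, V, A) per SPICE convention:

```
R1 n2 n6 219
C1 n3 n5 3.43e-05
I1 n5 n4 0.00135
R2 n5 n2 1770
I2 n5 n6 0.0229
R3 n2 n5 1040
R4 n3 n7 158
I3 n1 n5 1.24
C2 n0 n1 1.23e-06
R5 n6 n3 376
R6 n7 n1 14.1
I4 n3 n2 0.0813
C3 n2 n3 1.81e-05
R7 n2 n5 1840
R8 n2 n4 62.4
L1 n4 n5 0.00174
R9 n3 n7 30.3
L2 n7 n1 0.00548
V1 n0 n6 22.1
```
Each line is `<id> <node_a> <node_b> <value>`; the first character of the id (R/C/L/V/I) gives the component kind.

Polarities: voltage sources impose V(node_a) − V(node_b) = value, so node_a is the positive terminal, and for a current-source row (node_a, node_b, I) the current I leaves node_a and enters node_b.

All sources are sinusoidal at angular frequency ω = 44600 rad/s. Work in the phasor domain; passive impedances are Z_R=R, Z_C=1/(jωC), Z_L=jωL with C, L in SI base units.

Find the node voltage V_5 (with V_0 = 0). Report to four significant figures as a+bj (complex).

31.86+5.543j V

Apply KCL at each of the 7 non-ground nodes and solve the resulting linear system.
Node n1: branches {I3, C2, R6, L2} → V_1 = -0.8532+7.520j
Node n2: branches {R1, R2, R3, I4, C3, R7, R8} → V_2 = 31.80+6.556j
Node n3: branches {C1, R4, R5, I4, C3, R9} → V_3 = 31.85+6.343j
Node n4: branches {I1, R8, L1} → V_4 = 31.38+6.173j
Node n5: branches {C1, I1, R2, I2, R3, I3, R7, L1} → V_5 = 31.86+5.543j
Node n6: branches {R1, I2, R5, V1} → V_6 = -22.10+0.000j
Node n7: branches {R4, R6, R9, L2} → V_7 = 10.81+7.533j
Source currents: i(V1)=-0.4125-0.04680j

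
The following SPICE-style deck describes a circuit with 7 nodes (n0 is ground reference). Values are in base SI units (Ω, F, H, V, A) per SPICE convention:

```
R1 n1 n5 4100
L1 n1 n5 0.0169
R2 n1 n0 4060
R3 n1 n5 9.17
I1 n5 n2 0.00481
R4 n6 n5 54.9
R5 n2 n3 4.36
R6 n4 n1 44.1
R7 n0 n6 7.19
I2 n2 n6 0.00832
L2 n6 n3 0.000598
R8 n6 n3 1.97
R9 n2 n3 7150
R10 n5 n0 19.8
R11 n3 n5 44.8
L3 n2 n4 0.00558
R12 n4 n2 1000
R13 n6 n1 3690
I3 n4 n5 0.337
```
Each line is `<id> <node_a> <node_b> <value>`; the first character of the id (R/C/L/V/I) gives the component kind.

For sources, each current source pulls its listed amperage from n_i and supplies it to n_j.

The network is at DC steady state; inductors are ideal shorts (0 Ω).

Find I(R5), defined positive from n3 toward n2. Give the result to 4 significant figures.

0.2466 A

Element admittances at DC:
  Y(R1) = 0.0002439 S between n1,n5
  L1: short n1↔n5 (DC inductor)
  Y(R2) = 0.0002463 S between n1,n0
  Y(R3) = 0.1091 S between n1,n5
  I1: injects 0.00481 A into n2 (from n5)
  Y(R4) = 0.01821 S between n6,n5
  Y(R5) = 0.2294 S between n2,n3
  Y(R6) = 0.02268 S between n4,n1
  Y(R7) = 0.1391 S between n0,n6
  I2: injects 0.00832 A into n6 (from n2)
  L2: short n6↔n3 (DC inductor)
  Y(R8) = 0.5076 S between n6,n3
  Y(R9) = 0.0001399 S between n2,n3
  Y(R10) = 0.05051 S between n5,n0
  Y(R11) = 0.02232 S between n3,n5
  L3: short n2↔n4 (DC inductor)
  Y(R12) = 0.001000 S between n4,n2
  Y(R13) = 0.0002710 S between n6,n1
  I3: injects 0.337 A into n5 (from n4)
Assemble and solve the 9×9 MNA system:
  V(n1)=2.240  V(n2)=-1.893  V(n3)=-0.8175  V(n4)=-1.893  V(n5)=2.240  V(n6)=-0.8175
  i(L1)=-0.09510  i(L2)=0.1785  i(L3)=0.2433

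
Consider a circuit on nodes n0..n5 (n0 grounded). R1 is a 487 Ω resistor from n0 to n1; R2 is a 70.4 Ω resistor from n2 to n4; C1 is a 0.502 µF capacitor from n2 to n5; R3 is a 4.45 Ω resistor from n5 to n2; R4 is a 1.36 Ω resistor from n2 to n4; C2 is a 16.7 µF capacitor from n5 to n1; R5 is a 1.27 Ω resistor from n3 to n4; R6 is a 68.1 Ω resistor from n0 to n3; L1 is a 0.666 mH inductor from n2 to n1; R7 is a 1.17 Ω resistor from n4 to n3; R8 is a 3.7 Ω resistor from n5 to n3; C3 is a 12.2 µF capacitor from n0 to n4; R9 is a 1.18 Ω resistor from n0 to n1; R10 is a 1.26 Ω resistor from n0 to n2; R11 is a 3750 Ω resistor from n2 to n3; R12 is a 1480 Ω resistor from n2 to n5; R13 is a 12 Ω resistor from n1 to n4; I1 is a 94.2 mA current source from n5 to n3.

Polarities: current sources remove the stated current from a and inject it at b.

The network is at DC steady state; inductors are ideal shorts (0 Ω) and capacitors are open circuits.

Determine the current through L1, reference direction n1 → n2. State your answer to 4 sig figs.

Apply KCL at each of the 5 non-ground nodes and solve the resulting linear system.
Node n1: branches {R1, C2, L1, R9, R13} → V_1 = -0.0005496
Node n2: branches {R2, C1, R3, R4, L1, R10, R11, R12} → V_2 = -0.0005496
Node n3: branches {R5, R6, R7, R8, R11, I1} → V_3 = 0.06150
Node n4: branches {R2, R4, R5, R7, C3, R13} → V_4 = 0.04062
Node n5: branches {C1, R3, C2, R8, R12, I1} → V_5 = -0.1568
Source currents: i(L1)=-0.003898

0.003898 A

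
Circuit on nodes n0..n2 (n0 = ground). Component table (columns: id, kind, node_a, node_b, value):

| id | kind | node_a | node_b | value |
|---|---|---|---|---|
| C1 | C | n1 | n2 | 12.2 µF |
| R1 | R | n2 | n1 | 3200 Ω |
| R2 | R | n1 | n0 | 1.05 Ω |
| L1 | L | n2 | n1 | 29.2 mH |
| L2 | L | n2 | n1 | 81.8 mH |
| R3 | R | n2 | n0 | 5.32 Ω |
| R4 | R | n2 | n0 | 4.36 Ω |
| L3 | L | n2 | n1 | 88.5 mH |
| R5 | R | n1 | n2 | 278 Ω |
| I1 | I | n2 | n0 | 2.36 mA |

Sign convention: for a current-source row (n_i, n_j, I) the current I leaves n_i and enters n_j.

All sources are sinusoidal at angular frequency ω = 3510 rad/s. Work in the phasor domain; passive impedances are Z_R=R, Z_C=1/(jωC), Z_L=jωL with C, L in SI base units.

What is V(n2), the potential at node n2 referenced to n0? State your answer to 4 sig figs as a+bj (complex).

-0.005572+0.0003450j V

Element admittances at ω=3510 rad/s:
  Y(C1) = 0.000+0.04282j S between n1,n2
  Y(R1) = 0.0003125+0.000j S between n2,n1
  Y(R2) = 0.9524+0.000j S between n1,n0
  Y(L1) = 0.000-0.009757j S between n2,n1
  Y(L2) = 0.000-0.003483j S between n2,n1
  Y(R3) = 0.1880+0.000j S between n2,n0
  Y(R4) = 0.2294+0.000j S between n2,n0
  Y(L3) = 0.000-0.003219j S between n2,n1
  Y(R5) = 0.003597+0.000j S between n1,n2
  I1: injects 0.00236 A into n0 (from n2)
Assemble and solve the 2×2 MNA system:
  V(n1)=-3.646e-05-0.0001512j  V(n2)=-0.005572+0.0003450j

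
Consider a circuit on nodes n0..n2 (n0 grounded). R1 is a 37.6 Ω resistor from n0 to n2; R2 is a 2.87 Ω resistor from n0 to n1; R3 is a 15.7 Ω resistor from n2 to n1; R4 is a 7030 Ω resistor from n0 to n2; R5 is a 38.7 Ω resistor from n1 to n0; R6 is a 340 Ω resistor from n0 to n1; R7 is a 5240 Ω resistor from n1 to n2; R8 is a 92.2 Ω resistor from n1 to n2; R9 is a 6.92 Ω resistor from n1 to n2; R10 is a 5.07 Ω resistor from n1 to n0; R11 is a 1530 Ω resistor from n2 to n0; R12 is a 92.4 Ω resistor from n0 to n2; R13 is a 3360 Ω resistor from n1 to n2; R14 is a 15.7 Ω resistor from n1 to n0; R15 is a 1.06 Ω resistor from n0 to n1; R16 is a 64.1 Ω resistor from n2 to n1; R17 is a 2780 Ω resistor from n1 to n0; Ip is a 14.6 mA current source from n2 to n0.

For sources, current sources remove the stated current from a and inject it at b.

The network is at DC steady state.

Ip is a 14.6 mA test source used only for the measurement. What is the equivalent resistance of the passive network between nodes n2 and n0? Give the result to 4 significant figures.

R_eq = 4.117 Ω

MNA unknowns: 2 node voltages V₁..V_2
R1: Y=0.02660 on G[0,2]
R2: Y=0.3484 on G[0,1]
R3: Y=0.06369 on G[2,1]
R4: Y=0.0001422 on G[0,2]
R5: Y=0.02584 on G[1,0]
R6: Y=0.002941 on G[0,1]
R7: Y=0.0001908 on G[1,2]
R8: Y=0.01085 on G[1,2]
R9: Y=0.1445 on G[1,2]
R10: Y=0.1972 on G[1,0]
R11: Y=0.0006536 on G[2,0]
R12: Y=0.01082 on G[0,2]
R13: Y=0.0002976 on G[1,2]
R14: Y=0.06369 on G[1,0]
R15: Y=0.9434 on G[0,1]
R16: Y=0.01560 on G[2,1]
R17: Y=0.0003597 on G[1,0]
Ip: z[2]−=0.0146, z[0]+=0.0146
solve → V1=-0.007778, V2=-0.06010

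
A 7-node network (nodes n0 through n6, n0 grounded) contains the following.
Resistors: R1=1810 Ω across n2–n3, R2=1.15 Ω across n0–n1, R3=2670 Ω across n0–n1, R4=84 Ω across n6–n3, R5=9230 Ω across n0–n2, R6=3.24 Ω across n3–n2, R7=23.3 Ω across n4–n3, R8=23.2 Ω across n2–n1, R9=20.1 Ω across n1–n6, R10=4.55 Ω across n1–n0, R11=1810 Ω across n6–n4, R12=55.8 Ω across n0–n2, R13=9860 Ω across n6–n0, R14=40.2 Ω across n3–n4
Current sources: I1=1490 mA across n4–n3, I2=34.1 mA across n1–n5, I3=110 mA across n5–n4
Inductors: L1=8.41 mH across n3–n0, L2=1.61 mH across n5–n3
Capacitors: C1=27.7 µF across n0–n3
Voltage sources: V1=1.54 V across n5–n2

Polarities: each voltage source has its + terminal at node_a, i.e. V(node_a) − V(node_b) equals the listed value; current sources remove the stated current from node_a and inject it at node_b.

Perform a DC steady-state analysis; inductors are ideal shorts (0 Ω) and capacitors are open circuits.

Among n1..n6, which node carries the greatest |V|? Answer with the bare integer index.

MNA unknowns: 6 node voltages V₁..V_6 plus 3 source currents (L1, L2, V1)
R1: Y=0.0005525 on G[2,3]
R2: Y=0.8696 on G[0,1]
R3: Y=0.0003745 on G[0,1]
R4: Y=0.01190 on G[6,3]
I1: z[4]−=1.49, z[3]+=1.49
I2: z[1]−=0.0341, z[5]+=0.0341
L1: row V3−V0=0, i_L1 at 3,0
R5: Y=0.0001083 on G[0,2]
C1: Y=0.000 on G[0,3]
I3: z[5]−=0.11, z[4]+=0.11
R6: Y=0.3086 on G[3,2]
R7: Y=0.04292 on G[4,3]
R8: Y=0.04310 on G[2,1]
R9: Y=0.04975 on G[1,6]
R10: Y=0.2198 on G[1,0]
R11: Y=0.0005525 on G[6,4]
R12: Y=0.01792 on G[0,2]
R13: Y=0.0001014 on G[6,0]
R14: Y=0.02488 on G[3,4]
L2: row V5−V3=0, i_L2 at 5,3
V1: row V5−V2=1.54, i_V1 at 5,2
solve → V1=-0.09571, V2=-1.540, V3=0.000, V4=-20.19, V5=0.000, V6=-0.2555
aux → i_L1=0.1321, i_L2=0.4903, i_V1=-0.5662

4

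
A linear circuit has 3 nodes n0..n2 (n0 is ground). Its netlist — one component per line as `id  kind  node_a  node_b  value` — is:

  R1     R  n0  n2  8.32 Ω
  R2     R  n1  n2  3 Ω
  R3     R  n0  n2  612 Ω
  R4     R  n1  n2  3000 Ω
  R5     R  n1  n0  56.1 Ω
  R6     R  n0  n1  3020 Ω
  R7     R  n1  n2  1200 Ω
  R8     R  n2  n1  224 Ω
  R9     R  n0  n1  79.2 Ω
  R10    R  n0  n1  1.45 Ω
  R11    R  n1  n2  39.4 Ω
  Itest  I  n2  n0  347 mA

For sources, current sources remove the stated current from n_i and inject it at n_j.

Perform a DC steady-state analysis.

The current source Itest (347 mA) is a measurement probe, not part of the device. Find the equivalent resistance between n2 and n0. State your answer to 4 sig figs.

R_eq = 2.749 Ω

Element admittances at DC:
  Y(R1) = 0.1202 S between n0,n2
  Y(R2) = 0.3333 S between n1,n2
  Y(R3) = 0.001634 S between n0,n2
  Y(R4) = 0.0003333 S between n1,n2
  Y(R5) = 0.01783 S between n1,n0
  Y(R6) = 0.0003311 S between n0,n1
  Y(R7) = 0.0008333 S between n1,n2
  Y(R8) = 0.004464 S between n2,n1
  Y(R9) = 0.01263 S between n0,n1
  Y(R10) = 0.6897 S between n0,n1
  Y(R11) = 0.02538 S between n1,n2
  Itest: injects 0.347 A into n0 (from n2)
Assemble and solve the 2×2 MNA system:
  V(n1)=-0.3204  V(n2)=-0.9538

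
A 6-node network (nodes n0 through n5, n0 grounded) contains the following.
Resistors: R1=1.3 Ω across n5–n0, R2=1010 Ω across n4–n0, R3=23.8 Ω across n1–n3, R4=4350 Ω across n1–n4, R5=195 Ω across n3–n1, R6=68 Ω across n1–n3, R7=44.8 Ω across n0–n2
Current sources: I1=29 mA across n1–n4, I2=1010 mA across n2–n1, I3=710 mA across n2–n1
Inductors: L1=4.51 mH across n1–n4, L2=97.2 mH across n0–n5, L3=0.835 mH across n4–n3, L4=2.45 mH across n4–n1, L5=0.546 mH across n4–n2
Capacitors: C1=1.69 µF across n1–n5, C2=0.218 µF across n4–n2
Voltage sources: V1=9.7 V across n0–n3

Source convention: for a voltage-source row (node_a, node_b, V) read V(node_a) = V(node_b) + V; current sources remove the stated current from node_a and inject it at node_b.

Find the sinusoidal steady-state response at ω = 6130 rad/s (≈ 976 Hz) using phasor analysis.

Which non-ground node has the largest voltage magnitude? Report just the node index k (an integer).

Apply KCL at each of the 5 non-ground nodes and solve the resulting linear system.
Node n1: branches {I1, L1, R3, R4, R5, R6, L4, I2, C1, I3} → V_1 = -0.6796+10.71j
Node n2: branches {I2, C2, R7, I3, L5} → V_2 = -7.594-6.597j
Node n3: branches {R3, R5, L3, R6, V1} → V_3 = -9.700+0.000j
Node n4: branches {R2, I1, L1, R4, L3, L4, C2, L5} → V_4 = -7.099-1.384j
Node n5: branches {R1, L2, C1} → V_5 = -0.1443-0.007524j
Source currents: i(V1)=-0.2876-0.1542j

1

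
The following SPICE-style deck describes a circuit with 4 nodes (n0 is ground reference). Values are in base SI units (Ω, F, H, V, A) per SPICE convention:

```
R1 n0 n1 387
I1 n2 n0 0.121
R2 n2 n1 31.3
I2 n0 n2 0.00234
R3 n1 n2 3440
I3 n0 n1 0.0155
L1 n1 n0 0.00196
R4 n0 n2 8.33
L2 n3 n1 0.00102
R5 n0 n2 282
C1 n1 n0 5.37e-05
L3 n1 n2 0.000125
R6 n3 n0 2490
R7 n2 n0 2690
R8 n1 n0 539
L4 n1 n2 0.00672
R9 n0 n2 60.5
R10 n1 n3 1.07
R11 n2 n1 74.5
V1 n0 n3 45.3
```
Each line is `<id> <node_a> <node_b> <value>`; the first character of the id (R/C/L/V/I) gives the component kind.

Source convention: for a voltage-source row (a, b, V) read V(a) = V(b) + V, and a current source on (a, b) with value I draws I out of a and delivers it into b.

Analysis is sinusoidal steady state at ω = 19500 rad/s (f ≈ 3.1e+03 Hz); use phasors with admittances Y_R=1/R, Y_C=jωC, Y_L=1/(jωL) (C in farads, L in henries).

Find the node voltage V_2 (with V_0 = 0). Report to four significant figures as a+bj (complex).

Apply KCL at each of the 3 non-ground nodes and solve the resulting linear system.
Node n1: branches {R1, R2, R3, I3, L1, L2, C1, L3, R8, L4, R10, R11} → V_1 = -21.50+21.03j
Node n2: branches {I1, R2, I2, R3, R4, R5, L3, R7, L4, R9, R11} → V_2 = -13.02+24.20j
Node n3: branches {L2, R6, R10, V1} → V_3 = -45.30+0.000j
Source currents: i(V1)=-23.32-18.46j

-13.02+24.20j V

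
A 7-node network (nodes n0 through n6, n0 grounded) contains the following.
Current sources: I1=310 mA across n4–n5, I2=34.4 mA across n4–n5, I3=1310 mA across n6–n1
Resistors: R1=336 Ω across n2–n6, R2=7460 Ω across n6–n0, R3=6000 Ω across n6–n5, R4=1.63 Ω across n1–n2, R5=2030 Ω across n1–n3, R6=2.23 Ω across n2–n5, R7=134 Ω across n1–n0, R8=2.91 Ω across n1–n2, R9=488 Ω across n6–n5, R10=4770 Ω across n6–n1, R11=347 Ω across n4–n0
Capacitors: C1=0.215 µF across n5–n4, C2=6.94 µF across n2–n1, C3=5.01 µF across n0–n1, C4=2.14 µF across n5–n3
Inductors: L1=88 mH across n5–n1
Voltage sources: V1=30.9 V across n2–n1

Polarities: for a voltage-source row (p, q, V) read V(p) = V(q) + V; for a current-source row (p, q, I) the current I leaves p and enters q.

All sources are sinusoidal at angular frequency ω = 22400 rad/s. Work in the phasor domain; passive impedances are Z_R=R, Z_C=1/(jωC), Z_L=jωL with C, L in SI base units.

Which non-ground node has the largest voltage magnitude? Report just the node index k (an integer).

6

Element admittances at ω=22400 rad/s:
  I1: injects 0.31 A into n5 (from n4)
  Y(R1) = 0.002976+0.000j S between n2,n6
  Y(R2) = 0.0001340+0.000j S between n6,n0
  Y(C1) = 0.000+0.004816j S between n5,n4
  Y(R3) = 0.0001667+0.000j S between n6,n5
  Y(R4) = 0.6135+0.000j S between n1,n2
  Y(R5) = 0.0004926+0.000j S between n1,n3
  Y(R6) = 0.4484+0.000j S between n2,n5
  I2: injects 0.0344 A into n5 (from n4)
  Y(L1) = 0.000-0.0005073j S between n5,n1
  Y(R7) = 0.007463+0.000j S between n1,n0
  Y(C2) = 0.000+0.1555j S between n2,n1
  Y(R8) = 0.3436+0.000j S between n1,n2
  Y(C3) = 0.000+0.1122j S between n0,n1
  Y(R9) = 0.002049+0.000j S between n6,n5
  Y(R10) = 0.0002096+0.000j S between n6,n1
  Y(C4) = 0.000+0.04794j S between n5,n3
  Y(R11) = 0.002882+0.000j S between n4,n0
  I3: injects 1.31 A into n1 (from n6)
  V1: constraint V(n2)−V(n1) = 30.9
Assemble and solve the 7×7 MNA system:
  V(n1)=-1.609-0.6230j  V(n2)=29.29-0.6230j  V(n3)=28.15-0.6956j  V(n4)=-10.34+64.32j  V(n5)=28.15-1.001j  V(n6)=-209.7-0.7594j
  i(V1)=-30.80-4.974j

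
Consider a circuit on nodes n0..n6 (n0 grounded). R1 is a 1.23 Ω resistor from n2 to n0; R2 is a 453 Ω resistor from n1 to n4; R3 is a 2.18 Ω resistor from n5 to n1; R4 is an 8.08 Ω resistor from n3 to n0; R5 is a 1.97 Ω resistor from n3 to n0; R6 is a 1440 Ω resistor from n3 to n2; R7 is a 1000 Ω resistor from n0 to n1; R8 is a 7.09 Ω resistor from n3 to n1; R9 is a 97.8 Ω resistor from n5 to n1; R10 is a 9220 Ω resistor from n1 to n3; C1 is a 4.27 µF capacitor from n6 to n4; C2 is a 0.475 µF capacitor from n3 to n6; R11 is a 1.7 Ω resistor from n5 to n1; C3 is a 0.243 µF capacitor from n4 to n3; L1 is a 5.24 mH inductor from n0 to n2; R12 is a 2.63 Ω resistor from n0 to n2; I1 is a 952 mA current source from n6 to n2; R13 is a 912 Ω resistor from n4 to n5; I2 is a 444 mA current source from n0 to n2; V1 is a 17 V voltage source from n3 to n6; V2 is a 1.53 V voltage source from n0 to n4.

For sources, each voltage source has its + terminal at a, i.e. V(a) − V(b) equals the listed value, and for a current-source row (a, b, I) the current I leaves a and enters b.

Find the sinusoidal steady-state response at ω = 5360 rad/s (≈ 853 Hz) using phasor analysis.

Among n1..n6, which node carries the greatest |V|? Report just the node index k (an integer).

Apply KCL at each of the 6 non-ground nodes and solve the resulting linear system.
Node n1: branches {R2, R3, R7, R8, R9, R10, R11} → V_1 = -1.471+0.5916j
Node n2: branches {R1, R6, L1, R12, I1, I2} → V_2 = 1.167+0.03517j
Node n3: branches {R4, R5, R6, R8, R10, C2, C3, V1} → V_3 = -1.480+0.6096j
Node n4: branches {R2, C1, C3, R13, V2} → V_4 = -1.530+0.000j
Node n5: branches {R3, R9, R11, R13} → V_5 = -1.471+0.5910j
Node n6: branches {C1, C2, I1, V1} → V_6 = -18.48+0.6096j
Source currents: i(V1)=0.9380-0.4312j, i(V2)=0.01455+0.3859j

6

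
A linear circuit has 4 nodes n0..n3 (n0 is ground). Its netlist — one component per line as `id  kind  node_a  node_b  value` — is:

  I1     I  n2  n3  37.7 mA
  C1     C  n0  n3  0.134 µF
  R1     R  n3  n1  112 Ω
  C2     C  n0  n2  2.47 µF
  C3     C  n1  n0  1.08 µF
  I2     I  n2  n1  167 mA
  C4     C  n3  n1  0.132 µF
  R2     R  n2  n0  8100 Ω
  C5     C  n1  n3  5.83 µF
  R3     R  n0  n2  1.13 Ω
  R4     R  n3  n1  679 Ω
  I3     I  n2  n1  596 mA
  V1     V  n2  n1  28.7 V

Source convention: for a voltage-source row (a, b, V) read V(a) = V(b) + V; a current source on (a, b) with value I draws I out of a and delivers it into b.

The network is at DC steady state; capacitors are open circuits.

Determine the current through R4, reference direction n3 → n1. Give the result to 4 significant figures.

0.005338 A

Element admittances at DC:
  I1: injects 0.0377 A into n3 (from n2)
  Y(C1) = 0.000 S between n0,n3
  Y(R1) = 0.008929 S between n3,n1
  Y(C2) = 0.000 S between n0,n2
  Y(C3) = 0.000 S between n1,n0
  I2: injects 0.167 A into n1 (from n2)
  Y(C4) = 0.000 S between n3,n1
  Y(R2) = 0.0001235 S between n2,n0
  Y(C5) = 0.000 S between n1,n3
  Y(R3) = 0.8850 S between n0,n2
  Y(R4) = 0.001473 S between n3,n1
  I3: injects 0.596 A into n1 (from n2)
  V1: constraint V(n2)−V(n1) = 28.7
Assemble and solve the 4×4 MNA system:
  V(n1)=-28.70  V(n2)=0.000  V(n3)=-25.08
  i(V1)=-0.8007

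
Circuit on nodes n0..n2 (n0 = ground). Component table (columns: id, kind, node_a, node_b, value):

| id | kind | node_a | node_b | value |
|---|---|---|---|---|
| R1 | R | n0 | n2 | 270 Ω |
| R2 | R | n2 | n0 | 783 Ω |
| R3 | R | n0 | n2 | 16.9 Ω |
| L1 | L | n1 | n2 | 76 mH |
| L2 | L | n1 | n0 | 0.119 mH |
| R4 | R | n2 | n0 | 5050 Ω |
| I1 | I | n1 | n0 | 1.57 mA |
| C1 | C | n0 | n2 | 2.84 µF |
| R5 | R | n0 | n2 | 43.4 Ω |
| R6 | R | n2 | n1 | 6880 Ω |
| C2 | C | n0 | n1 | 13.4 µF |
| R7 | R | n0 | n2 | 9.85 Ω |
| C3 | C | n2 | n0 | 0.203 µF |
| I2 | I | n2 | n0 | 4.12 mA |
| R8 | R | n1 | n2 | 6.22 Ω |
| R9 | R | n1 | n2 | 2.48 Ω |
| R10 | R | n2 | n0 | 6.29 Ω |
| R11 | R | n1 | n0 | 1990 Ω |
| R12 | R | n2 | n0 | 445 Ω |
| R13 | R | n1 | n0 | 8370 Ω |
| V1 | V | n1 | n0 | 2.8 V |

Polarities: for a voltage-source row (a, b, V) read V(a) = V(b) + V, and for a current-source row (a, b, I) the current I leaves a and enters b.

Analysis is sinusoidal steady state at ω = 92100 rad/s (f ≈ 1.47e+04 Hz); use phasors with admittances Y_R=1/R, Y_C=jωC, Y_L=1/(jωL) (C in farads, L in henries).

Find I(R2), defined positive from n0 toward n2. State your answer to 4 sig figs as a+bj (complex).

-0.002012+0.0006169j A

Apply KCL at each of the 2 non-ground nodes and solve the resulting linear system.
Node n1: branches {L1, L2, I1, R6, C2, R8, R9, R11, R13, V1} → V_1 = 2.800+0.000j
Node n2: branches {R1, R2, R3, L1, R4, C1, R5, R6, R7, C3, I2, R8, R9, R10, R12} → V_2 = 1.575-0.4830j
Source currents: i(V1)=-0.6944-3.472j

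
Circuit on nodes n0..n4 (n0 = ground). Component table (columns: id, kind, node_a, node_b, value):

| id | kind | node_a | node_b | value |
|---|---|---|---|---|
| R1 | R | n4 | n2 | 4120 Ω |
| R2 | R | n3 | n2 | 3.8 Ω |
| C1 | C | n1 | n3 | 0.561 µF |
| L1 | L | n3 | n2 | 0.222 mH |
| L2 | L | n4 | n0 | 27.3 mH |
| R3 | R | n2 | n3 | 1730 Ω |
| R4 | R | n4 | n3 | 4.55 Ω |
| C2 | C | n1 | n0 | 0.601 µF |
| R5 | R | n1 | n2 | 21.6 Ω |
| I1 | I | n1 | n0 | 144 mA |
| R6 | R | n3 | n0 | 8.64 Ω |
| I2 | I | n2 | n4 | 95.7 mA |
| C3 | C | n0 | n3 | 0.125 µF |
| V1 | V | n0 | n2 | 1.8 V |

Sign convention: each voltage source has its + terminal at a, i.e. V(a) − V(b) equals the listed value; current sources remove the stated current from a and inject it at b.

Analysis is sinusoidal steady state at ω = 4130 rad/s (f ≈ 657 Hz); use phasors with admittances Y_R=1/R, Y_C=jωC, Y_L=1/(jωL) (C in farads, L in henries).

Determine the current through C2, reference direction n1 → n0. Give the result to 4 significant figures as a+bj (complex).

Apply KCL at each of the 4 non-ground nodes and solve the resulting linear system.
Node n1: branches {C1, C2, R5, I1} → V_1 = -4.879+0.4207j
Node n2: branches {R1, R2, L1, R3, R5, I2, V1} → V_2 = -1.800+0.000j
Node n3: branches {R2, C1, L1, R3, R4, R6, C3} → V_3 = -1.700+0.2419j
Node n4: branches {R1, L2, R4, I2} → V_4 = -1.272+0.1903j
Source currents: i(V1)=-0.05218+0.02629j

-0.001044-0.01211j A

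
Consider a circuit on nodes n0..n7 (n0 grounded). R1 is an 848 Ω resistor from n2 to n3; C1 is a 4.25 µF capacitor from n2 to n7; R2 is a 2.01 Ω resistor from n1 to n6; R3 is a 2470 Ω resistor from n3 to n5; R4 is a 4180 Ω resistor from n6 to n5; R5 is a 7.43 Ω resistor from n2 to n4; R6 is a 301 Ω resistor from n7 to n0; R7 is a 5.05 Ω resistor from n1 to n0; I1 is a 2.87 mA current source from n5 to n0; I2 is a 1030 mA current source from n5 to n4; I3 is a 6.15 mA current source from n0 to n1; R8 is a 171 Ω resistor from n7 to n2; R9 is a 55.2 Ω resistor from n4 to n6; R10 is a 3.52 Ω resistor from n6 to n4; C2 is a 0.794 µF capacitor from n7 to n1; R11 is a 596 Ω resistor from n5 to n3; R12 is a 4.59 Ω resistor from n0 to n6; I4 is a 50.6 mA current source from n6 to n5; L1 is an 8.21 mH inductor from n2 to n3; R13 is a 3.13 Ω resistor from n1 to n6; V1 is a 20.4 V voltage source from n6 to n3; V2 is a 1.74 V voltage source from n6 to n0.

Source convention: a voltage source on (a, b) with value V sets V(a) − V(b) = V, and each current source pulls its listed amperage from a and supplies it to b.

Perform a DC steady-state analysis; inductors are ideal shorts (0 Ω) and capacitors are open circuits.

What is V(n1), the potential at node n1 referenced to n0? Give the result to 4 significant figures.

MNA unknowns: 7 node voltages V₁..V_7 plus 3 source currents (L1, V1, V2)
R1: Y=0.001179 on G[2,3]
C1: Y=0.000 on G[2,7]
R2: Y=0.4975 on G[1,6]
R3: Y=0.0004049 on G[3,5]
R4: Y=0.0002392 on G[6,5]
R5: Y=0.1346 on G[2,4]
R6: Y=0.003322 on G[7,0]
R7: Y=0.1980 on G[1,0]
I1: z[5]−=0.00287, z[0]+=0.00287
I2: z[5]−=1.03, z[4]+=1.03
I3: z[0]−=0.00615, z[1]+=0.00615
R8: Y=0.005848 on G[7,2]
R9: Y=0.01812 on G[4,6]
R10: Y=0.2841 on G[6,4]
C2: Y=0.000 on G[7,1]
R11: Y=0.001678 on G[5,3]
R12: Y=0.2179 on G[0,6]
I4: z[6]−=0.0506, z[5]+=0.0506
L1: row V2−V3=0, i_L1 at 2,3
R13: Y=0.3195 on G[1,6]
V1: row V6−V3=20.4, i_V1 at 6,3
V2: row V6−V0=1.74, i_V2 at 6,0
solve → V1=1.407, V2=-18.66, V3=-18.66, V4=-2.188, V5=-439.6, V6=1.740, V7=-11.90
aux → i_L1=2.257, i_V1=-1.380, i_V2=-0.6148

1.407 V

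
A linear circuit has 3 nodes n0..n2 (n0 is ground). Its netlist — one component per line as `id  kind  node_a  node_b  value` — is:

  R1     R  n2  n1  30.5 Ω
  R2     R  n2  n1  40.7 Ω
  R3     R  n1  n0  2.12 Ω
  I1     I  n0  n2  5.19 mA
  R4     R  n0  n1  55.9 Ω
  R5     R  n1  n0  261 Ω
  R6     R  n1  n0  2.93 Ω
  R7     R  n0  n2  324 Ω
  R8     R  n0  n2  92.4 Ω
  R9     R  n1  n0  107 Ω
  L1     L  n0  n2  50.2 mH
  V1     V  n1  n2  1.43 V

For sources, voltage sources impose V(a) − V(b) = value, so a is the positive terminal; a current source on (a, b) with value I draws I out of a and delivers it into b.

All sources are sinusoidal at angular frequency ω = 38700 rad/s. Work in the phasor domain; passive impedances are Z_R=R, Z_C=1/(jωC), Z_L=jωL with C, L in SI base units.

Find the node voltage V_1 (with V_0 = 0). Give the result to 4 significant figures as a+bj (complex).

Element admittances at ω=38700 rad/s:
  Y(R1) = 0.03279+0.000j S between n2,n1
  Y(R2) = 0.02457+0.000j S between n2,n1
  Y(R3) = 0.4717+0.000j S between n1,n0
  I1: injects 0.00519 A into n2 (from n0)
  Y(R4) = 0.01789+0.000j S between n0,n1
  Y(R5) = 0.003831+0.000j S between n1,n0
  Y(R6) = 0.3413+0.000j S between n1,n0
  Y(R7) = 0.003086+0.000j S between n0,n2
  Y(R8) = 0.01082+0.000j S between n0,n2
  Y(R9) = 0.009346+0.000j S between n1,n0
  Y(L1) = 0.000-0.0005147j S between n0,n2
  V1: constraint V(n1)−V(n2) = 1.43
Assemble and solve the 3×3 MNA system:
  V(n1)=0.02923-0.0008404j  V(n2)=-1.401-0.0008404j
  i(V1)=-0.1067+0.0007093j

0.02923-0.0008404j V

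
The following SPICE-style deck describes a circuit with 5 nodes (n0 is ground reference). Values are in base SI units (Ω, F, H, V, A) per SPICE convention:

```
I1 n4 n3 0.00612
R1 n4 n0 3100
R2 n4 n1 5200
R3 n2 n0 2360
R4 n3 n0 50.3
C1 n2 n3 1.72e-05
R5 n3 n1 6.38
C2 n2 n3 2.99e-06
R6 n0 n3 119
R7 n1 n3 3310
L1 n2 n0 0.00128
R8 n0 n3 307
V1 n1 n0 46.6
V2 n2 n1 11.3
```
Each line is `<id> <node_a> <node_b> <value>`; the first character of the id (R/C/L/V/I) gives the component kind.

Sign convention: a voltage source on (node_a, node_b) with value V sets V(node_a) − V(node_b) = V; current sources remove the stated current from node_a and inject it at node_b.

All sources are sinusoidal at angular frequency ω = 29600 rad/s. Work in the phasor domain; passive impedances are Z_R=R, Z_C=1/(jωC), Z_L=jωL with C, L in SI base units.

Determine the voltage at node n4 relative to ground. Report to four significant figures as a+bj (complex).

5.519+0.000j V

MNA unknowns: 4 node voltages V₁..V_4 plus 2 source currents (V1, V2)
I1: z[4]−=0.00612, z[3]+=0.00612
R1: Y=0.0003226+0.000j on G[4,0]
R2: Y=0.0001923+0.000j on G[4,1]
R3: Y=0.0004237+0.000j on G[2,0]
R4: Y=0.01988+0.000j on G[3,0]
C1: Y=0.000+0.5091j on G[2,3]
R5: Y=0.1567+0.000j on G[3,1]
C2: Y=0.000+0.08850j on G[2,3]
R6: Y=0.008403+0.000j on G[0,3]
R7: Y=0.0003021+0.000j on G[1,3]
L1: Y=0.000-0.02639j on G[2,0]
R8: Y=0.003257+0.000j on G[0,3]
V1: row V1−V0=46.6, i_V1 at 1,0
V2: row V2−V1=11.3, i_V2 at 2,1
solve → V1=46.60+0.000j, V2=57.90+0.000j, V3=56.17+5.470j, V4=5.519+0.000j
aux → i_V1=-1.798+1.356j, i_V2=-3.294+0.4966j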